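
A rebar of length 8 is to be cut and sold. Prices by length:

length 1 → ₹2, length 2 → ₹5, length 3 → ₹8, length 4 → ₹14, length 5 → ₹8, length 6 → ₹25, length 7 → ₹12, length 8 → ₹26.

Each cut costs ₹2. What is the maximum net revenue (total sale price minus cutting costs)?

Consider every possible first cut. r[k] is the best of p[i]+r[k−i] over all sellable i≤k, charging 2 whenever i<k.
r[1] = 2
r[2] = max(2+2-2, 5+0) = 5
r[3] = max(2+5-2, 5+2-2, 8+0) = 8
r[4] = max(2+8-2, 5+5-2, 8+2-2, 14+0) = 14
r[5] = max(2+14-2, 5+8-2, 8+5-2, 14+2-2, 8+0) = 14
r[6] = max(2+14-2, 5+14-2, 8+8-2, 14+5-2, 8+2-2, 25+0) = 25
r[7] = max(2+25-2, 5+14-2, 8+14-2, …, 25+2-2, 12+0) = 25
r[8] = max(2+25-2, 5+25-2, 8+14-2, …, 12+2-2, 26+0) = 28
One optimal plan: pieces 6 + 2 (1 cut) → ₹30 − ₹2 = ₹28.

28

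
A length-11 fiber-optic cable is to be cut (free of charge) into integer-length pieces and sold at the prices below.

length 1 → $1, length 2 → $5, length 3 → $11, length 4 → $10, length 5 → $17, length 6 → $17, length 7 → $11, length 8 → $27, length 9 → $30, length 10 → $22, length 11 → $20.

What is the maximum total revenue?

39

Build v[k] bottom-up: v[k] = max over allowed piece i of (p[i] + v[k−i]).
v[1] = 1
v[2] = max(1+1, 5+0) = 5
v[3] = max(1+5, 5+1, 11+0) = 11
v[4] = max(1+11, 5+5, 11+1, 10+0) = 12
v[5] = max(1+12, 5+11, 11+5, 10+1, 17+0) = 17
v[6] = max(1+17, 5+12, 11+11, 10+5, 17+1, 17+0) = 22
v[7] = max(1+22, 5+17, 11+12, …, 17+1, 11+0) = 23
v[8] = max(1+23, 5+22, 11+17, …, 11+1, 27+0) = 28
v[9] = max(1+28, 5+23, 11+22, …, 27+1, 30+0) = 33
v[10] = max(1+33, 5+28, 11+23, …, 30+1, 22+0) = 34
v[11] = max(1+34, 5+33, 11+28, …, 22+1, 20+0) = 39
One optimal cutting: 5 + 3 + 3 → $17 + $11 + $11 = $39.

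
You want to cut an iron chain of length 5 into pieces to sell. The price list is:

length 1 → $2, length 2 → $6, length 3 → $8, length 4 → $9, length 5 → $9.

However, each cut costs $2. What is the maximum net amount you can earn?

Consider every possible first cut. r[k] is the best of p[i]+r[k−i] over all sellable i≤k, charging 2 whenever i<k.
r[1] = 2
r[2] = max(2+2-2, 6+0) = 6
r[3] = max(2+6-2, 6+2-2, 8+0) = 8
r[4] = max(2+8-2, 6+6-2, 8+2-2, 9+0) = 10
r[5] = max(2+10-2, 6+8-2, 8+6-2, 9+2-2, 9+0) = 12
One optimal plan: pieces 3 + 2 (1 cut) → $14 − $2 = $12.

12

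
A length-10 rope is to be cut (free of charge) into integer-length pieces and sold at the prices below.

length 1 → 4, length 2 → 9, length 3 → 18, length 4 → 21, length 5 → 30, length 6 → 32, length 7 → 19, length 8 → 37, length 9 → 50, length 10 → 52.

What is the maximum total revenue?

Let r[k] be the best obtainable value from length k. For each k, try every first piece i and keep the best of price[i] + r[k−i].
r[1] = 4
r[2] = max(4+4, 9+0) = 9
r[3] = max(4+9, 9+4, 18+0) = 18
r[4] = max(4+18, 9+9, 18+4, 21+0) = 22
r[5] = max(4+22, 9+18, 18+9, 21+4, 30+0) = 30
r[6] = max(4+30, 9+22, 18+18, 21+9, 30+4, 32+0) = 36
r[7] = max(4+36, 9+30, 18+22, …, 32+4, 19+0) = 40
r[8] = max(4+40, 9+36, 18+30, …, 19+4, 37+0) = 48
r[9] = max(4+48, 9+40, 18+36, …, 37+4, 50+0) = 54
r[10] = max(4+54, 9+48, 18+40, …, 50+4, 52+0) = 60
One optimal cutting: 5 + 5 → 30 + 30 = 60.

60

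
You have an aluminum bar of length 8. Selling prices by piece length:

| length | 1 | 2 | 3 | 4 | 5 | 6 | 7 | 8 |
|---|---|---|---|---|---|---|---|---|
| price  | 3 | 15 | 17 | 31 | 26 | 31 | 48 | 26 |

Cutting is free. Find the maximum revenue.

Consider every possible first cut. best[k] is the best of p[i]+best[k−i] over all sellable i≤k.
best[1] = 3
best[2] = 15
best[3] = 18  (first piece 1, then best[2]=15)
best[4] = 31
best[5] = 34  (first piece 1, then best[4]=31)
best[6] = 46  (first piece 2, then best[4]=31)
best[7] = 49  (first piece 1, then best[6]=46)
best[8] = 62  (first piece 4, then best[4]=31)
One optimal cutting: 4 + 4 → $31 + $31 = $62.

62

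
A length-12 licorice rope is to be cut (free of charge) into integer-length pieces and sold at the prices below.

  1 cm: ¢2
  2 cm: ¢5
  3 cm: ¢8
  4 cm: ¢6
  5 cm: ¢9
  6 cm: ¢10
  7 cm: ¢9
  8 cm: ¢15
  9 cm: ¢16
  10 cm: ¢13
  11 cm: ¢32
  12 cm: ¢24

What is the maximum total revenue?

Consider every possible first cut. best[k] is the best of p[i]+best[k−i] over all sellable i≤k.
best[1] = 2
best[2] = 5
best[3] = 8
best[4] = 10  (first piece 1, then best[3]=8)
best[5] = 13  (first piece 2, then best[3]=8)
best[6] = 16  (first piece 3, then best[3]=8)
best[7] = 18  (first piece 1, then best[6]=16)
best[8] = 21  (first piece 2, then best[6]=16)
best[9] = 24  (first piece 3, then best[6]=16)
best[10] = 26  (first piece 1, then best[9]=24)
best[11] = 32
best[12] = 34  (first piece 1, then best[11]=32)
One optimal cutting: 11 + 1 → ¢32 + ¢2 = ¢34.

34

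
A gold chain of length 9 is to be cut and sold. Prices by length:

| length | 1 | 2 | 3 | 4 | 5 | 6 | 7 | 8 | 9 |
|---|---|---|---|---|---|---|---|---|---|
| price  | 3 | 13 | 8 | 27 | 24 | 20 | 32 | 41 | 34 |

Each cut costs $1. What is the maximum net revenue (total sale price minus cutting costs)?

55

Let r[k] be the best obtainable value from length k. For each k, try every first piece i and keep the best of price[i] + r[k−i] minus the 1 cut fee when i<k.
r[1] = 3
r[2] = 13
r[3] = 15  (first piece 1, then r[2]=13)
r[4] = 27
r[5] = 29  (first piece 1, then r[4]=27)
r[6] = 39  (first piece 2, then r[4]=27)
r[7] = 41  (first piece 1, then r[6]=39)
r[8] = 53  (first piece 4, then r[4]=27)
r[9] = 55  (first piece 1, then r[8]=53)
One optimal plan: pieces 4 + 4 + 1 (2 cuts) → $57 − $2 = $55.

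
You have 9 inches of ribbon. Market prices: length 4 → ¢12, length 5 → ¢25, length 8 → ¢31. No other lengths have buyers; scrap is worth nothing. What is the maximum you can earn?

37

Consider every possible first cut. best[k] is the best of p[i]+best[k−i] over all sellable i≤k.
best[1] = 0
best[2] = 0
best[3] = 0
best[4] = 12
best[5] = max(12+0, 25+0) = 25
best[6] = max(12+0, 25+0) = 25
best[7] = max(12+0, 25+0) = 25
best[8] = max(12+12, 25+0, 31+0) = 31
best[9] = max(12+25, 25+12, 31+0) = 37
One optimal cutting: 5 + 4 → ¢37.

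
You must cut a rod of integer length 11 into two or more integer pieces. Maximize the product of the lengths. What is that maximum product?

Fill m[k] for k=2..11: at each k try every first piece i and multiply by the better of (k−i) uncut or m[k−i].
m[2] = 1×max(1,0) = 1×1 = 1
m[3] = 1×max(2,1) = 1×2 = 2
m[4] = 2×max(2,1) = 2×2 = 4
m[5] = 2×max(3,2) = 2×3 = 6
m[6] = 3×max(3,2) = 3×3 = 9
m[7] = 2×max(5,6) = 2×6 = 12
m[8] = 2×max(6,9) = 2×9 = 18
m[9] = 3×max(6,9) = 3×9 = 27
m[10] = 2×max(8,18) = 2×18 = 36
m[11] = 2×max(9,27) = 2×27 = 54
One optimal split: 3 + 3 + 3 + 2; product 3×3×3×2 = 54.

54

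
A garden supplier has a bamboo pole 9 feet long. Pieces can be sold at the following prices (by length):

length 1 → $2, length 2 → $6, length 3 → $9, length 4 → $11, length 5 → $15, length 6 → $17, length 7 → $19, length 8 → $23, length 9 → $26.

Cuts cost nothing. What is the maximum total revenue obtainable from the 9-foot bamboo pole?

Consider every possible first cut. v[k] is the best of p[i]+v[k−i] over all sellable i≤k.
v[1] = 2
v[2] = 6
v[3] = 9
v[4] = 12  (first piece 2, then v[2]=6)
v[5] = 15  (first piece 2, then v[3]=9)
v[6] = 18  (first piece 2, then v[4]=12)
v[7] = 21  (first piece 2, then v[5]=15)
v[8] = 24  (first piece 2, then v[6]=18)
v[9] = 27  (first piece 2, then v[7]=21)
One optimal cutting: 3 + 2 + 2 + 2 → $9 + $6 + $6 + $6 = $27.

27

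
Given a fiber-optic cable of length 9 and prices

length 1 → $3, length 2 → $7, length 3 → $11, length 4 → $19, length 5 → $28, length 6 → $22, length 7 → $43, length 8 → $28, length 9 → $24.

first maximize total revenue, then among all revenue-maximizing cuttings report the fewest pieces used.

Let r[k] be the best obtainable value from length k. For each k, try every first piece i and keep the best of price[i] + r[k−i].
r[1] = 3
r[2] = 7
r[3] = 11
r[4] = 19
r[5] = 28
r[6] = 31  (first piece 1, then r[5]=28)
r[7] = 43
r[8] = 46  (first piece 1, then r[7]=43)
r[9] = 50  (first piece 2, then r[7]=43)
Maximum revenue is $50.
Now minimize piece count subject to staying optimal: for each k, pieces[k] = 1 + min over i with p[i]+r[k−i]=r[k] of pieces[k−i].
pieces[6] = 2
pieces[7] = 1
pieces[8] = 2
pieces[9] = 2

2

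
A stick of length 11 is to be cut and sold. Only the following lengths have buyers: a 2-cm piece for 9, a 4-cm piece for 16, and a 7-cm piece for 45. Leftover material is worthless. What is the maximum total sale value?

Build f[k] bottom-up: f[k] = max over allowed piece i of (p[i] + f[k−i]).
f[1] = 0
f[2] = 9
f[3] = 9
f[4] = 18  (first piece 2, then f[2]=9)
f[5] = 18
f[6] = 27  (first piece 2, then f[4]=18)
f[7] = 45
f[8] = 45
f[9] = 54  (first piece 2, then f[7]=45)
f[10] = 54
f[11] = 63  (first piece 2, then f[9]=54)
One optimal cutting: 7 + 2 + 2 → 63.

63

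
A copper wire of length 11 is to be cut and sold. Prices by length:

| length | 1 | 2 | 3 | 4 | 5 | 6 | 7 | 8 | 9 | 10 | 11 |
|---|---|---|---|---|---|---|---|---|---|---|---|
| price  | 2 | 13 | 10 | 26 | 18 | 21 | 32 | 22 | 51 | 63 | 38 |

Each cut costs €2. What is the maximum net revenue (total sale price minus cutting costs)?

Let v[k] be the best obtainable value from length k. For each k, try every first piece i and keep the best of price[i] + v[k−i] minus the 2 cut fee when i<k.
v[1] = 2
v[2] = 13
v[3] = 13  (first piece 1, then v[2]=13)
v[4] = 26
v[5] = 26  (first piece 1, then v[4]=26)
v[6] = 37  (first piece 2, then v[4]=26)
v[7] = 37  (first piece 1, then v[6]=37)
v[8] = 50  (first piece 4, then v[4]=26)
v[9] = 51
v[10] = 63
v[11] = 63  (first piece 1, then v[10]=63)
One optimal plan: pieces 10 + 1 (1 cut) → €65 − €2 = €63.

63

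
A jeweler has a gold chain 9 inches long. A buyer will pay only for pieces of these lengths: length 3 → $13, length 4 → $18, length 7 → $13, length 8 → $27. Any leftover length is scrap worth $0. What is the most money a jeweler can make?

Let f[k] be the best obtainable value from length k. For each k, try every first piece i and keep the best of price[i] + f[k−i].
f[1] = 0
f[2] = 0
f[3] = 13
f[4] = max(13+0, 18+0) = 18
f[5] = max(13+0, 18+0) = 18
f[6] = max(13+13, 18+0) = 26
f[7] = max(13+18, 18+13, 13+0) = 31
f[8] = max(13+18, 18+18, 13+0, 27+0) = 36
f[9] = max(13+26, 18+18, 13+0, 27+0) = 39
One optimal cutting: 3 + 3 + 3 → $39.

39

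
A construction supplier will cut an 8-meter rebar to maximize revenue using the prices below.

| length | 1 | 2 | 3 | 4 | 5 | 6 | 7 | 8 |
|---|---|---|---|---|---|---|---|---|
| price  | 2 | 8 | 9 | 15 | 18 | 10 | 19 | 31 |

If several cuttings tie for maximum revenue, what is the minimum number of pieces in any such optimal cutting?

Let r[k] be the best obtainable value from length k. For each k, try every first piece i and keep the best of price[i] + r[k−i].
r[1] = 2
r[2] = max(2+2, 8+0) = 8
r[3] = max(2+8, 8+2, 9+0) = 10
r[4] = max(2+10, 8+8, 9+2, 15+0) = 16
r[5] = max(2+16, 8+10, 9+8, 15+2, 18+0) = 18
r[6] = max(2+18, 8+16, 9+10, 15+8, 18+2, 10+0) = 24
r[7] = max(2+24, 8+18, 9+16, …, 10+2, 19+0) = 26
r[8] = max(2+26, 8+24, 9+18, …, 19+2, 31+0) = 32
Maximum revenue is ₹32.
Now minimize piece count subject to staying optimal: for each k, pieces[k] = 1 + min over i with p[i]+r[k−i]=r[k] of pieces[k−i].
pieces[5] = 1
pieces[6] = 3
pieces[7] = 2
pieces[8] = 4

4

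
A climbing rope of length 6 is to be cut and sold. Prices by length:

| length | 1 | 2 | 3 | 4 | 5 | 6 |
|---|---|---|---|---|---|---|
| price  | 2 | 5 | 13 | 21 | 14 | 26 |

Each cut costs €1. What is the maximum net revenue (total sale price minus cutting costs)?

Consider every possible first cut. net[k] is the best of p[i]+net[k−i] over all sellable i≤k, charging 1 whenever i<k.
net[1] = 2
net[2] = max(2+2-1, 5+0) = 5
net[3] = max(2+5-1, 5+2-1, 13+0) = 13
net[4] = max(2+13-1, 5+5-1, 13+2-1, 21+0) = 21
net[5] = max(2+21-1, 5+13-1, 13+5-1, 21+2-1, 14+0) = 22
net[6] = max(2+22-1, 5+21-1, 13+13-1, 21+5-1, 14+2-1, 26+0) = 26
Best is to make no cuts and sell whole for €26.

26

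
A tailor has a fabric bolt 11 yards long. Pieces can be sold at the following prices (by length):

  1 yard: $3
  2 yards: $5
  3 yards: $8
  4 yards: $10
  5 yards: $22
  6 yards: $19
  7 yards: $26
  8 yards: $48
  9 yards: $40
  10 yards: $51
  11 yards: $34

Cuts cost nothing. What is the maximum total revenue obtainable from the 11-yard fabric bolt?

57

Let r[k] be the best obtainable value from length k. For each k, try every first piece i and keep the best of price[i] + r[k−i].
r[1] = 3
r[2] = max(3+3, 5+0) = 6
r[3] = max(3+6, 5+3, 8+0) = 9
r[4] = max(3+9, 5+6, 8+3, 10+0) = 12
r[5] = max(3+12, 5+9, 8+6, 10+3, 22+0) = 22
r[6] = max(3+22, 5+12, 8+9, 10+6, 22+3, 19+0) = 25
r[7] = max(3+25, 5+22, 8+12, …, 19+3, 26+0) = 28
r[8] = max(3+28, 5+25, 8+22, …, 26+3, 48+0) = 48
r[9] = max(3+48, 5+28, 8+25, …, 48+3, 40+0) = 51
r[10] = max(3+51, 5+48, 8+28, …, 40+3, 51+0) = 54
r[11] = max(3+54, 5+51, 8+48, …, 51+3, 34+0) = 57
One optimal cutting: 8 + 1 + 1 + 1 → $48 + $3 + $3 + $3 = $57.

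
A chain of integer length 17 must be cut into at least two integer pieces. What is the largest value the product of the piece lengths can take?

486

Fill P[k] for k=2..17: at each k try every first piece i and multiply by the better of (k−i) uncut or P[k−i].
P[2] = 1·max(1,0) = 1·1 = 1
P[3] = 1·max(2,1) = 1·2 = 2
P[4] = 2·max(2,1) = 2·2 = 4
P[5] = 2·max(3,2) = 2·3 = 6
P[6] = 3·max(3,2) = 3·3 = 9
P[7] = 2·max(5,6) = 2·6 = 12
P[8] = 2·max(6,9) = 2·9 = 18
P[9] = 3·max(6,9) = 3·9 = 27
P[10] = 2·max(8,18) = 2·18 = 36
P[11] = 2·max(9,27) = 2·27 = 54
P[12] = 3·max(9,27) = 3·27 = 81
P[13] = 2·max(11,54) = 2·54 = 108
P[14] = 2·max(12,81) = 2·81 = 162
P[15] = 3·max(12,81) = 3·81 = 243
P[16] = 2·max(14,162) = 2·162 = 324
P[17] = 2·max(15,243) = 2·243 = 486
One optimal split: 3 + 3 + 3 + 3 + 3 + 2; product 3·3·3·3·3·2 = 486.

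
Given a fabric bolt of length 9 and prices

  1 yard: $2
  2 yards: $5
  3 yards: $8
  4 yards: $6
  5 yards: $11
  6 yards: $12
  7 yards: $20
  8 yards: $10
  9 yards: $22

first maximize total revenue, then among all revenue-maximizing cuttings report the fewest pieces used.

Consider every possible first cut. r[k] is the best of p[i]+r[k−i] over all sellable i≤k.
r[1] = 2
r[2] = 5
r[3] = 8
r[4] = 10  (first piece 1, then r[3]=8)
r[5] = 13  (first piece 2, then r[3]=8)
r[6] = 16  (first piece 3, then r[3]=8)
r[7] = 20
r[8] = 22  (first piece 1, then r[7]=20)
r[9] = 25  (first piece 2, then r[7]=20)
Maximum revenue is $25.
Now minimize piece count subject to staying optimal: for each k, pieces[k] = 1 + min over i with p[i]+r[k−i]=r[k] of pieces[k−i].
pieces[6] = 2
pieces[7] = 1
pieces[8] = 2
pieces[9] = 2

2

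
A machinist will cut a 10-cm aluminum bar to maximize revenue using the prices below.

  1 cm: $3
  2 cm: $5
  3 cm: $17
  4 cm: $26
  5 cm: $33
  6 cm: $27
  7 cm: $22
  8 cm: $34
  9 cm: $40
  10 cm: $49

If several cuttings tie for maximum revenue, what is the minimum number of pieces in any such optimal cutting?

2

Let r[k] be the best obtainable value from length k. For each k, try every first piece i and keep the best of price[i] + r[k−i].
r[1] = 3
r[2] = 6  (first piece 1, then r[1]=3)
r[3] = 17
r[4] = 26
r[5] = 33
r[6] = 36  (first piece 1, then r[5]=33)
r[7] = 43  (first piece 3, then r[4]=26)
r[8] = 52  (first piece 4, then r[4]=26)
r[9] = 59  (first piece 4, then r[5]=33)
r[10] = 66  (first piece 5, then r[5]=33)
Maximum revenue is $66.
Now minimize piece count subject to staying optimal: for each k, pieces[k] = 1 + min over i with p[i]+r[k−i]=r[k] of pieces[k−i].
pieces[7] = 2
pieces[8] = 2
pieces[9] = 2
pieces[10] = 2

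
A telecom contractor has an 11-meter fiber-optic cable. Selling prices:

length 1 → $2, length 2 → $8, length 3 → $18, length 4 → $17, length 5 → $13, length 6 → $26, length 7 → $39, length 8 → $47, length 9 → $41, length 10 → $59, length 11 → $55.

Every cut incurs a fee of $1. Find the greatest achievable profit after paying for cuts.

64

Consider every possible first cut. v[k] is the best of p[i]+v[k−i] over all sellable i≤k, charging 1 whenever i<k.
v[1] = 2
v[2] = 8
v[3] = 18
v[4] = 19  (first piece 1, then v[3]=18)
v[5] = 25  (first piece 2, then v[3]=18)
v[6] = 35  (first piece 3, then v[3]=18)
v[7] = 39
v[8] = 47
v[9] = 52  (first piece 3, then v[6]=35)
v[10] = 59
v[11] = 64  (first piece 3, then v[8]=47)
One optimal plan: pieces 8 + 3 (1 cut) → $65 − $1 = $64.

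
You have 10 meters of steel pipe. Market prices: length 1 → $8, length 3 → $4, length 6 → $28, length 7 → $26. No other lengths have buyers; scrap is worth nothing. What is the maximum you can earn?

80

Let best[k] be the best obtainable value from length k. For each k, try every first piece i and keep the best of price[i] + best[k−i].
best[1] = 8
best[2] = 16  (first piece 1, then best[1]=8)
best[3] = 24  (first piece 1, then best[2]=16)
best[4] = 32  (first piece 1, then best[3]=24)
best[5] = 40  (first piece 1, then best[4]=32)
best[6] = 48  (first piece 1, then best[5]=40)
best[7] = 56  (first piece 1, then best[6]=48)
best[8] = 64  (first piece 1, then best[7]=56)
best[9] = 72  (first piece 1, then best[8]=64)
best[10] = 80  (first piece 1, then best[9]=72)
One optimal cutting: 1 + 1 + 1 + 1 + 1 + 1 + 1 + 1 + 1 + 1 → $80.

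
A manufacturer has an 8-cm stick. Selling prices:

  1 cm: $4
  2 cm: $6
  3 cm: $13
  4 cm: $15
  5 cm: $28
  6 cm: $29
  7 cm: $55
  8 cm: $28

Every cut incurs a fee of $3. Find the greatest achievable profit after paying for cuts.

56

Let r[k] be the best obtainable value from length k. For each k, try every first piece i and keep the best of price[i] + r[k−i] minus the 3 cut fee when i<k.
r[1] = 4
r[2] = 6
r[3] = 13
r[4] = 15
r[5] = 28
r[6] = 29  (first piece 1, then r[5]=28)
r[7] = 55
r[8] = 56  (first piece 1, then r[7]=55)
One optimal plan: pieces 7 + 1 (1 cut) → $59 − $3 = $56.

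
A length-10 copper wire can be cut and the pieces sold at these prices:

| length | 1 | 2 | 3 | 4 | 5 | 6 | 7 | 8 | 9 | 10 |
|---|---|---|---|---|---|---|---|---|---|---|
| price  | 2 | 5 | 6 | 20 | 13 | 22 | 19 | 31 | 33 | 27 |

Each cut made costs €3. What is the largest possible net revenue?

Consider every possible first cut. r[k] is the best of p[i]+r[k−i] over all sellable i≤k, charging 3 whenever i<k.
r[1] = 2
r[2] = max(2+2-3, 5+0) = 5
r[3] = max(2+5-3, 5+2-3, 6+0) = 6
r[4] = max(2+6-3, 5+5-3, 6+2-3, 20+0) = 20
r[5] = max(2+20-3, 5+6-3, 6+5-3, 20+2-3, 13+0) = 19
r[6] = max(2+19-3, 5+20-3, 6+6-3, 20+5-3, 13+2-3, 22+0) = 22
r[7] = max(2+22-3, 5+19-3, 6+20-3, …, 22+2-3, 19+0) = 23
r[8] = max(2+23-3, 5+22-3, 6+19-3, …, 19+2-3, 31+0) = 37
r[9] = max(2+37-3, 5+23-3, 6+22-3, …, 31+2-3, 33+0) = 36
r[10] = max(2+36-3, 5+37-3, 6+23-3, …, 33+2-3, 27+0) = 39
One optimal plan: pieces 4 + 4 + 2 (2 cuts) → €45 − €6 = €39.

39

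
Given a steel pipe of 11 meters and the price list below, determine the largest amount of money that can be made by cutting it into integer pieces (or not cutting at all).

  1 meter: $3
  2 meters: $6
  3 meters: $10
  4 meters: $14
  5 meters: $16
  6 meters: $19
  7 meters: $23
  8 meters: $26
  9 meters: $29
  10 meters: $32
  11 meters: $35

38

Consider every possible first cut. r[k] is the best of p[i]+r[k−i] over all sellable i≤k.
r[1] = 3
r[2] = 6  (first piece 1, then r[1]=3)
r[3] = 10
r[4] = 14
r[5] = 17  (first piece 1, then r[4]=14)
r[6] = 20  (first piece 1, then r[5]=17)
r[7] = 24  (first piece 3, then r[4]=14)
r[8] = 28  (first piece 4, then r[4]=14)
r[9] = 31  (first piece 1, then r[8]=28)
r[10] = 34  (first piece 1, then r[9]=31)
r[11] = 38  (first piece 3, then r[8]=28)
One optimal cutting: 4 + 4 + 3 → $14 + $14 + $10 = $38.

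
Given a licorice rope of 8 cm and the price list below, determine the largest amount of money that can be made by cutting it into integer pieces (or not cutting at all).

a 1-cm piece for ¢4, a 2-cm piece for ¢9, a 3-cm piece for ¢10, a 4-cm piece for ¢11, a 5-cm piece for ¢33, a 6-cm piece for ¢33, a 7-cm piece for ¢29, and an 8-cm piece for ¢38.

Build v[k] bottom-up: v[k] = max over allowed piece i of (p[i] + v[k−i]).
v[1] = 4
v[2] = 9
v[3] = 13  (first piece 1, then v[2]=9)
v[4] = 18  (first piece 2, then v[2]=9)
v[5] = 33
v[6] = 37  (first piece 1, then v[5]=33)
v[7] = 42  (first piece 2, then v[5]=33)
v[8] = 46  (first piece 1, then v[7]=42)
One optimal cutting: 5 + 2 + 1 → ¢33 + ¢9 + ¢4 = ¢46.

46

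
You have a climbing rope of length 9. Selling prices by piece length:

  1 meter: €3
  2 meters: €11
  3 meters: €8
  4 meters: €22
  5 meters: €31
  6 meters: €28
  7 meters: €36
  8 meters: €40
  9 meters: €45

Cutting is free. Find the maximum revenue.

Let r[k] be the best obtainable value from length k. For each k, try every first piece i and keep the best of price[i] + r[k−i].
r[1] = 3
r[2] = max(3+3, 11+0) = 11
r[3] = max(3+11, 11+3, 8+0) = 14
r[4] = max(3+14, 11+11, 8+3, 22+0) = 22
r[5] = max(3+22, 11+14, 8+11, 22+3, 31+0) = 31
r[6] = max(3+31, 11+22, 8+14, 22+11, 31+3, 28+0) = 34
r[7] = max(3+34, 11+31, 8+22, …, 28+3, 36+0) = 42
r[8] = max(3+42, 11+34, 8+31, …, 36+3, 40+0) = 45
r[9] = max(3+45, 11+42, 8+34, …, 40+3, 45+0) = 53
One optimal cutting: 5 + 2 + 2 → €31 + €11 + €11 = €53.

53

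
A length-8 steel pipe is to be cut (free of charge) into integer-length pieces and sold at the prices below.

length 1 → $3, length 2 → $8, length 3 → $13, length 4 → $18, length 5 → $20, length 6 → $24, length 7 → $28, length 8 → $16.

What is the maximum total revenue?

36

Build r[k] bottom-up: r[k] = max over allowed piece i of (p[i] + r[k−i]).
r[1] = 3
r[2] = 8
r[3] = 13
r[4] = 18
r[5] = 21  (first piece 1, then r[4]=18)
r[6] = 26  (first piece 2, then r[4]=18)
r[7] = 31  (first piece 3, then r[4]=18)
r[8] = 36  (first piece 4, then r[4]=18)
One optimal cutting: 4 + 4 → $18 + $18 = $36.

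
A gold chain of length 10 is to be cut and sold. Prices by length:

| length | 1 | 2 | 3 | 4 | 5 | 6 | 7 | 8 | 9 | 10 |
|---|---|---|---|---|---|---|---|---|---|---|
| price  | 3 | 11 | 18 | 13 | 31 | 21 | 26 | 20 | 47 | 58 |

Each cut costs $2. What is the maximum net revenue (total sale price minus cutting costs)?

60

Consider every possible first cut. r[k] is the best of p[i]+r[k−i] over all sellable i≤k, charging 2 whenever i<k.
r[1] = 3
r[2] = max(3+3-2, 11+0) = 11
r[3] = max(3+11-2, 11+3-2, 18+0) = 18
r[4] = max(3+18-2, 11+11-2, 18+3-2, 13+0) = 20
r[5] = max(3+20-2, 11+18-2, 18+11-2, 13+3-2, 31+0) = 31
r[6] = max(3+31-2, 11+20-2, 18+18-2, 13+11-2, 31+3-2, 21+0) = 34
r[7] = max(3+34-2, 11+31-2, 18+20-2, …, 21+3-2, 26+0) = 40
r[8] = max(3+40-2, 11+34-2, 18+31-2, …, 26+3-2, 20+0) = 47
r[9] = max(3+47-2, 11+40-2, 18+34-2, …, 20+3-2, 47+0) = 50
r[10] = max(3+50-2, 11+47-2, 18+40-2, …, 47+3-2, 58+0) = 60
One optimal plan: pieces 5 + 5 (1 cut) → $62 − $2 = $60.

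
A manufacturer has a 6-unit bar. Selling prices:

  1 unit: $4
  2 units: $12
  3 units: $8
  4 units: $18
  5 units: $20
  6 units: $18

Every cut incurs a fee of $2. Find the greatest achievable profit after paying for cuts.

32

Build r[k] bottom-up: r[k] = max over allowed piece i of (p[i] + r[k−i]) − 2 per cut.
r[1] = 4
r[2] = max(4+4-2, 12+0) = 12
r[3] = max(4+12-2, 12+4-2, 8+0) = 14
r[4] = max(4+14-2, 12+12-2, 8+4-2, 18+0) = 22
r[5] = max(4+22-2, 12+14-2, 8+12-2, 18+4-2, 20+0) = 24
r[6] = max(4+24-2, 12+22-2, 8+14-2, 18+12-2, 20+4-2, 18+0) = 32
One optimal plan: pieces 2 + 2 + 2 (2 cuts) → $36 − $4 = $32.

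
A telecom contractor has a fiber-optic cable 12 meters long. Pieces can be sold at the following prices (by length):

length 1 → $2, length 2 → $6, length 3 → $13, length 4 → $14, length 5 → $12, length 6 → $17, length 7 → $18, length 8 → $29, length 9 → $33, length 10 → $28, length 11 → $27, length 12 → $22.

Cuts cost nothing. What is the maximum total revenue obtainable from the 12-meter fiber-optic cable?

52

Consider every possible first cut. best[k] is the best of p[i]+best[k−i] over all sellable i≤k.
best[1] = 2
best[2] = max(2+2, 6+0) = 6
best[3] = max(2+6, 6+2, 13+0) = 13
best[4] = max(2+13, 6+6, 13+2, 14+0) = 15
best[5] = max(2+15, 6+13, 13+6, 14+2, 12+0) = 19
best[6] = max(2+19, 6+15, 13+13, 14+6, 12+2, 17+0) = 26
best[7] = max(2+26, 6+19, 13+15, …, 17+2, 18+0) = 28
best[8] = max(2+28, 6+26, 13+19, …, 18+2, 29+0) = 32
best[9] = max(2+32, 6+28, 13+26, …, 29+2, 33+0) = 39
best[10] = max(2+39, 6+32, 13+28, …, 33+2, 28+0) = 41
best[11] = max(2+41, 6+39, 13+32, …, 28+2, 27+0) = 45
best[12] = max(2+45, 6+41, 13+39, …, 27+2, 22+0) = 52
One optimal cutting: 3 + 3 + 3 + 3 → $13 + $13 + $13 + $13 = $52.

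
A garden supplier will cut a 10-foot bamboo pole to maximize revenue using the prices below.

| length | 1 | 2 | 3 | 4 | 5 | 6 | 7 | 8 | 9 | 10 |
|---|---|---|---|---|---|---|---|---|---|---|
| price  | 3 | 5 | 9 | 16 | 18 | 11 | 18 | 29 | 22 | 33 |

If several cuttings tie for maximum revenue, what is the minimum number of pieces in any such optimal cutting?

4

Build r[k] bottom-up: r[k] = max over allowed piece i of (p[i] + r[k−i]).
r[1] = 3
r[2] = max(3+3, 5+0) = 6
r[3] = max(3+6, 5+3, 9+0) = 9
r[4] = max(3+9, 5+6, 9+3, 16+0) = 16
r[5] = max(3+16, 5+9, 9+6, 16+3, 18+0) = 19
r[6] = max(3+19, 5+16, 9+9, 16+6, 18+3, 11+0) = 22
r[7] = max(3+22, 5+19, 9+16, …, 11+3, 18+0) = 25
r[8] = max(3+25, 5+22, 9+19, …, 18+3, 29+0) = 32
r[9] = max(3+32, 5+25, 9+22, …, 29+3, 22+0) = 35
r[10] = max(3+35, 5+32, 9+25, …, 22+3, 33+0) = 38
Maximum revenue is $38.
Now minimize piece count subject to staying optimal: for each k, pieces[k] = 1 + min over i with p[i]+r[k−i]=r[k] of pieces[k−i].
pieces[7] = 2
pieces[8] = 2
pieces[9] = 3
pieces[10] = 4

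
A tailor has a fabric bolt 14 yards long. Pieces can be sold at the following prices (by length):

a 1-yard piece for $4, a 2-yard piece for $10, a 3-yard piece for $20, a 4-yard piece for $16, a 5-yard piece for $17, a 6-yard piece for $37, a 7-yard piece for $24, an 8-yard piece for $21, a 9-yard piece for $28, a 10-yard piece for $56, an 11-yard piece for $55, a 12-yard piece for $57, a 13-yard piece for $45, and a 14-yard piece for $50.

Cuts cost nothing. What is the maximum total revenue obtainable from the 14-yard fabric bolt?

90

Consider every possible first cut. best[k] is the best of p[i]+best[k−i] over all sellable i≤k.
best[1] = 4
best[2] = 10
best[3] = 20
best[4] = 24  (first piece 1, then best[3]=20)
best[5] = 30  (first piece 2, then best[3]=20)
best[6] = 40  (first piece 3, then best[3]=20)
best[7] = 44  (first piece 1, then best[6]=40)
best[8] = 50  (first piece 2, then best[6]=40)
best[9] = 60  (first piece 3, then best[6]=40)
best[10] = 64  (first piece 1, then best[9]=60)
best[11] = 70  (first piece 2, then best[9]=60)
best[12] = 80  (first piece 3, then best[9]=60)
best[13] = 84  (first piece 1, then best[12]=80)
best[14] = 90  (first piece 2, then best[12]=80)
One optimal cutting: 3 + 3 + 3 + 3 + 2 → $20 + $20 + $20 + $20 + $10 = $90.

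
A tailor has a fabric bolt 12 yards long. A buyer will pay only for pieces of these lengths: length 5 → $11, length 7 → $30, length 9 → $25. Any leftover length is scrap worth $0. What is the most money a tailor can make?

41

Let r[k] be the best obtainable value from length k. For each k, try every first piece i and keep the best of price[i] + r[k−i].
r[1] = 0
r[2] = 0
r[3] = 0
r[4] = 0
r[5] = 11
r[6] = 11
r[7] = 30
r[8] = 30
r[9] = 30
r[10] = 30
r[11] = 30
r[12] = 41  (first piece 5, then r[7]=30)
One optimal cutting: 7 + 5 → $41.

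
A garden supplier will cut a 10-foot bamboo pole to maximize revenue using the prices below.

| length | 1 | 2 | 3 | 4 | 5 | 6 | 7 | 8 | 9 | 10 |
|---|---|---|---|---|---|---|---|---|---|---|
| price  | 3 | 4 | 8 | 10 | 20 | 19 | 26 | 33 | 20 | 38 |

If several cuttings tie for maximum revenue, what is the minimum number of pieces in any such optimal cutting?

Build r[k] bottom-up: r[k] = max over allowed piece i of (p[i] + r[k−i]).
r[1] = 3
r[2] = 6  (first piece 1, then r[1]=3)
r[3] = 9  (first piece 1, then r[2]=6)
r[4] = 12  (first piece 1, then r[3]=9)
r[5] = 20
r[6] = 23  (first piece 1, then r[5]=20)
r[7] = 26  (first piece 1, then r[6]=23)
r[8] = 33
r[9] = 36  (first piece 1, then r[8]=33)
r[10] = 40  (first piece 5, then r[5]=20)
Maximum revenue is $40.
Now minimize piece count subject to staying optimal: for each k, pieces[k] = 1 + min over i with p[i]+r[k−i]=r[k] of pieces[k−i].
pieces[7] = 1
pieces[8] = 1
pieces[9] = 2
pieces[10] = 2

2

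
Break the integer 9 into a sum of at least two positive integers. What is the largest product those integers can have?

Fill m[k] for k=2..9: at each k try every first piece i and multiply by the better of (k−i) uncut or m[k−i].
m[2] = 1·max(1,0) = 1·1 = 1
m[3] = 1·max(2,1) = 1·2 = 2
m[4] = 2·max(2,1) = 2·2 = 4
m[5] = 2·max(3,2) = 2·3 = 6
m[6] = 3·max(3,2) = 3·3 = 9
m[7] = 2·max(5,6) = 2·6 = 12
m[8] = 2·max(6,9) = 2·9 = 18
m[9] = 3·max(6,9) = 3·9 = 27
One optimal split: 3 + 3 + 3; product 3·3·3 = 27.

27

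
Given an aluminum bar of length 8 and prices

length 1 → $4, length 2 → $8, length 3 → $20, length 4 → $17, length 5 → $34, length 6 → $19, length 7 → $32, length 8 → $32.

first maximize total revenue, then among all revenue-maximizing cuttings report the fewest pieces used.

Build r[k] bottom-up: r[k] = max over allowed piece i of (p[i] + r[k−i]).
r[1] = 4
r[2] = 8  (first piece 1, then r[1]=4)
r[3] = 20
r[4] = 24  (first piece 1, then r[3]=20)
r[5] = 34
r[6] = 40  (first piece 3, then r[3]=20)
r[7] = 44  (first piece 1, then r[6]=40)
r[8] = 54  (first piece 3, then r[5]=34)
Maximum revenue is $54.
Now minimize piece count subject to staying optimal: for each k, pieces[k] = 1 + min over i with p[i]+r[k−i]=r[k] of pieces[k−i].
pieces[5] = 1
pieces[6] = 2
pieces[7] = 3
pieces[8] = 2

2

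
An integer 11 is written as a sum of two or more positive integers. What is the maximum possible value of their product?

Let P[k] be the best product for length k (with at least one cut). For each first piece i, the rest contributes max(k−i, P[k−i]).
P[2] = 1×max(1,0) = 1×1 = 1
P[3] = max(1×2, 2×1) = 2
P[4] = max(1×3, 2×2, 3×1) = 4
P[5] = max(1×4, 2×3, 3×2, 4×1) = 6
P[6] = max(1×6, 2×4, 3×3, 4×2, 5×1) = 9
P[7] = max(1×9, 2×6, 3×4, 4×3, 5×2, 6×1) = 12
P[8] = max(1×12, 2×9, 3×6, …, 6×2, 7×1) = 18
P[9] = max(1×18, 2×12, 3×9, …, 7×2, 8×1) = 27
P[10] = max(1×27, 2×18, 3×12, …, 8×2, 9×1) = 36
P[11] = max(1×36, 2×27, 3×18, …, 9×2, 10×1) = 54
One optimal split: 3 + 3 + 3 + 2; product 3×3×3×2 = 54.

54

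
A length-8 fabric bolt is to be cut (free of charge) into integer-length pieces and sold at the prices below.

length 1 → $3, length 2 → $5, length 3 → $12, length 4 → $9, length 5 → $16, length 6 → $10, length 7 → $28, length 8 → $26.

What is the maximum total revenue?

31

Let R[k] be the best obtainable value from length k. For each k, try every first piece i and keep the best of price[i] + R[k−i].
R[1] = 3
R[2] = max(3+3, 5+0) = 6
R[3] = max(3+6, 5+3, 12+0) = 12
R[4] = max(3+12, 5+6, 12+3, 9+0) = 15
R[5] = max(3+15, 5+12, 12+6, 9+3, 16+0) = 18
R[6] = max(3+18, 5+15, 12+12, 9+6, 16+3, 10+0) = 24
R[7] = max(3+24, 5+18, 12+15, …, 10+3, 28+0) = 28
R[8] = max(3+28, 5+24, 12+18, …, 28+3, 26+0) = 31
One optimal cutting: 7 + 1 → $28 + $3 = $31.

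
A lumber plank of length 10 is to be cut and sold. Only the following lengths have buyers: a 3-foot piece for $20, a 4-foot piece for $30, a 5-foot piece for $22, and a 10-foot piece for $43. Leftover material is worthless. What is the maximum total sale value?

70

Let best[k] be the best obtainable value from length k. For each k, try every first piece i and keep the best of price[i] + best[k−i].
best[1] = 0
best[2] = 0
best[3] = 20
best[4] = 30
best[5] = 30
best[6] = 40  (first piece 3, then best[3]=20)
best[7] = 50  (first piece 3, then best[4]=30)
best[8] = 60  (first piece 4, then best[4]=30)
best[9] = 60
best[10] = 70  (first piece 3, then best[7]=50)
One optimal cutting: 4 + 3 + 3 → $70.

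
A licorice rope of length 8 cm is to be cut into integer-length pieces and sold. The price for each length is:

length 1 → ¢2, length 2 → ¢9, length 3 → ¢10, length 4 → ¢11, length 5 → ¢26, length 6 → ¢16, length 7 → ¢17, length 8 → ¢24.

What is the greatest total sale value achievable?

Consider every possible first cut. v[k] is the best of p[i]+v[k−i] over all sellable i≤k.
v[1] = 2
v[2] = max(2+2, 9+0) = 9
v[3] = max(2+9, 9+2, 10+0) = 11
v[4] = max(2+11, 9+9, 10+2, 11+0) = 18
v[5] = max(2+18, 9+11, 10+9, 11+2, 26+0) = 26
v[6] = max(2+26, 9+18, 10+11, 11+9, 26+2, 16+0) = 28
v[7] = max(2+28, 9+26, 10+18, …, 16+2, 17+0) = 35
v[8] = max(2+35, 9+28, 10+26, …, 17+2, 24+0) = 37
One optimal cutting: 5 + 2 + 1 → ¢26 + ¢9 + ¢2 = ¢37.

37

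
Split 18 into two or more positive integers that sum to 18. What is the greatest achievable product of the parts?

729

Define prod[k] = max over 1≤i<k of i · max(k−i, prod[k−i]); the inner max lets the remainder stay uncut if that's better.
prod[2] = 1*max(1,0) = 1*1 = 1
prod[3] = 1*max(2,1) = 1*2 = 2
prod[4] = 2*max(2,1) = 2*2 = 4
prod[5] = 2*max(3,2) = 2*3 = 6
prod[6] = 3*max(3,2) = 3*3 = 9
prod[7] = 2*max(5,6) = 2*6 = 12
prod[8] = 2*max(6,9) = 2*9 = 18
prod[9] = 3*max(6,9) = 3*9 = 27
prod[10] = 2*max(8,18) = 2*18 = 36
prod[11] = 2*max(9,27) = 2*27 = 54
prod[12] = 3*max(9,27) = 3*27 = 81
prod[13] = 2*max(11,54) = 2*54 = 108
prod[14] = 2*max(12,81) = 2*81 = 162
prod[15] = 3*max(12,81) = 3*81 = 243
prod[16] = 2*max(14,162) = 2*162 = 324
prod[17] = 2*max(15,243) = 2*243 = 486
prod[18] = 3*max(15,243) = 3*243 = 729
One optimal split: 3 + 3 + 3 + 3 + 3 + 3; product 3*3*3*3*3*3 = 729.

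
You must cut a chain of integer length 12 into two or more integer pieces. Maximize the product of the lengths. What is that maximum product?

81

Let f[k] be the best product for length k (with at least one cut). For each first piece i, the rest contributes max(k−i, f[k−i]).
f[2] = 1·max(1,0) = 1·1 = 1
f[3] = max(1·2, 2·1) = 2
f[4] = max(1·3, 2·2, 3·1) = 4
f[5] = max(1·4, 2·3, 3·2, 4·1) = 6
f[6] = max(1·6, 2·4, 3·3, 4·2, 5·1) = 9
f[7] = max(1·9, 2·6, 3·4, 4·3, 5·2, 6·1) = 12
f[8] = max(1·12, 2·9, 3·6, …, 6·2, 7·1) = 18
f[9] = max(1·18, 2·12, 3·9, …, 7·2, 8·1) = 27
f[10] = max(1·27, 2·18, 3·12, …, 8·2, 9·1) = 36
f[11] = max(1·36, 2·27, 3·18, …, 9·2, 10·1) = 54
f[12] = max(1·54, 2·36, 3·27, …, 10·2, 11·1) = 81
One optimal split: 3 + 3 + 3 + 3; product 3·3·3·3 = 81.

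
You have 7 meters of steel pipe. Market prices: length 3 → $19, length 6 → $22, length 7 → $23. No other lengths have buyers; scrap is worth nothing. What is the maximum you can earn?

Let best[k] be the best obtainable value from length k. For each k, try every first piece i and keep the best of price[i] + best[k−i].
best[1] = 0
best[2] = 0
best[3] = 19
best[4] = 19
best[5] = 19
best[6] = 38  (first piece 3, then best[3]=19)
best[7] = 38
One optimal cutting: pieces 3 + 3 with 1 meter of scrap → $38.

38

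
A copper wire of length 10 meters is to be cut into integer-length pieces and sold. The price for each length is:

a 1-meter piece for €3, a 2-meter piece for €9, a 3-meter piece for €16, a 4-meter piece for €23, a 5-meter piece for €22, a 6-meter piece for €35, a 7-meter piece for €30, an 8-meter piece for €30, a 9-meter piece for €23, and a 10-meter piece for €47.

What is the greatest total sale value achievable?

Build r[k] bottom-up: r[k] = max over allowed piece i of (p[i] + r[k−i]).
r[1] = 3
r[2] = max(3+3, 9+0) = 9
r[3] = max(3+9, 9+3, 16+0) = 16
r[4] = max(3+16, 9+9, 16+3, 23+0) = 23
r[5] = max(3+23, 9+16, 16+9, 23+3, 22+0) = 26
r[6] = max(3+26, 9+23, 16+16, 23+9, 22+3, 35+0) = 35
r[7] = max(3+35, 9+26, 16+23, …, 35+3, 30+0) = 39
r[8] = max(3+39, 9+35, 16+26, …, 30+3, 30+0) = 46
r[9] = max(3+46, 9+39, 16+35, …, 30+3, 23+0) = 51
r[10] = max(3+51, 9+46, 16+39, …, 23+3, 47+0) = 58
One optimal cutting: 6 + 4 → €35 + €23 = €58.

58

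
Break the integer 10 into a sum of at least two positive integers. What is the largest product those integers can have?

36

Fill P[k] for k=2..10: at each k try every first piece i and multiply by the better of (k−i) uncut or P[k−i].
P[2] = 1*max(1,0) = 1*1 = 1
P[3] = 1*max(2,1) = 1*2 = 2
P[4] = 2*max(2,1) = 2*2 = 4
P[5] = 2*max(3,2) = 2*3 = 6
P[6] = 3*max(3,2) = 3*3 = 9
P[7] = 2*max(5,6) = 2*6 = 12
P[8] = 2*max(6,9) = 2*9 = 18
P[9] = 3*max(6,9) = 3*9 = 27
P[10] = 2*max(8,18) = 2*18 = 36
One optimal split: 3 + 3 + 2 + 2; product 3*3*2*2 = 36.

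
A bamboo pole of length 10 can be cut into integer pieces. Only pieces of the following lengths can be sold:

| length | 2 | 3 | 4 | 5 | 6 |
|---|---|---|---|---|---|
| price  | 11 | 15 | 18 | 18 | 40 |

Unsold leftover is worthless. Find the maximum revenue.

62

Consider every possible first cut. r[k] is the best of p[i]+r[k−i] over all sellable i≤k.
r[1] = 0
r[2] = 11
r[3] = max(11+0, 15+0) = 15
r[4] = max(11+11, 15+0, 18+0) = 22
r[5] = max(11+15, 15+11, 18+0, 18+0) = 26
r[6] = max(11+22, 15+15, 18+11, 18+0, 40+0) = 40
r[7] = max(11+26, 15+22, 18+15, 18+11, 40+0) = 40
r[8] = max(11+40, 15+26, 18+22, 18+15, 40+11) = 51
r[9] = max(11+40, 15+40, 18+26, 18+22, 40+15) = 55
r[10] = max(11+51, 15+40, 18+40, 18+26, 40+22) = 62
One optimal cutting: 6 + 2 + 2 → $62.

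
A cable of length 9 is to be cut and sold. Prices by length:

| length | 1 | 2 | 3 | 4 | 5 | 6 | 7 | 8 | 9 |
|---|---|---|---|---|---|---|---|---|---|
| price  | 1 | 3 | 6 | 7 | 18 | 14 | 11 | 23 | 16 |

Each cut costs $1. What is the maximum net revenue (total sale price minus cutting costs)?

Let r[k] be the best obtainable value from length k. For each k, try every first piece i and keep the best of price[i] + r[k−i] minus the 1 cut fee when i<k.
r[1] = 1
r[2] = 3
r[3] = 6
r[4] = 7
r[5] = 18
r[6] = 18  (first piece 1, then r[5]=18)
r[7] = 20  (first piece 2, then r[5]=18)
r[8] = 23  (first piece 3, then r[5]=18)
r[9] = 24  (first piece 4, then r[5]=18)
One optimal plan: pieces 5 + 4 (1 cut) → $25 − $1 = $24.

24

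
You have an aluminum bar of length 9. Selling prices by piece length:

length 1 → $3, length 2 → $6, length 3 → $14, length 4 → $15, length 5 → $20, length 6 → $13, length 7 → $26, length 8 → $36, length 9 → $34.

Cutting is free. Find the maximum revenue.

Build best[k] bottom-up: best[k] = max over allowed piece i of (p[i] + best[k−i]).
best[1] = 3
best[2] = max(3+3, 6+0) = 6
best[3] = max(3+6, 6+3, 14+0) = 14
best[4] = max(3+14, 6+6, 14+3, 15+0) = 17
best[5] = max(3+17, 6+14, 14+6, 15+3, 20+0) = 20
best[6] = max(3+20, 6+17, 14+14, 15+6, 20+3, 13+0) = 28
best[7] = max(3+28, 6+20, 14+17, …, 13+3, 26+0) = 31
best[8] = max(3+31, 6+28, 14+20, …, 26+3, 36+0) = 36
best[9] = max(3+36, 6+31, 14+28, …, 36+3, 34+0) = 42
One optimal cutting: 3 + 3 + 3 → $14 + $14 + $14 = $42.

42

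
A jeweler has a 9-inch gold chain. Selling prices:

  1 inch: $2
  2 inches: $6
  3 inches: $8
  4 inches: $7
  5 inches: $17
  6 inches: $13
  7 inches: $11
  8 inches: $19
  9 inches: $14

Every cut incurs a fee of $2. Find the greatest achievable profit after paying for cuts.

25

Build v[k] bottom-up: v[k] = max over allowed piece i of (p[i] + v[k−i]) − 2 per cut.
v[1] = 2
v[2] = max(2+2-2, 6+0) = 6
v[3] = max(2+6-2, 6+2-2, 8+0) = 8
v[4] = max(2+8-2, 6+6-2, 8+2-2, 7+0) = 10
v[5] = max(2+10-2, 6+8-2, 8+6-2, 7+2-2, 17+0) = 17
v[6] = max(2+17-2, 6+10-2, 8+8-2, 7+6-2, 17+2-2, 13+0) = 17
v[7] = max(2+17-2, 6+17-2, 8+10-2, …, 13+2-2, 11+0) = 21
v[8] = max(2+21-2, 6+17-2, 8+17-2, …, 11+2-2, 19+0) = 23
v[9] = max(2+23-2, 6+21-2, 8+17-2, …, 19+2-2, 14+0) = 25
One optimal plan: pieces 5 + 2 + 2 (2 cuts) → $29 − $4 = $25.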